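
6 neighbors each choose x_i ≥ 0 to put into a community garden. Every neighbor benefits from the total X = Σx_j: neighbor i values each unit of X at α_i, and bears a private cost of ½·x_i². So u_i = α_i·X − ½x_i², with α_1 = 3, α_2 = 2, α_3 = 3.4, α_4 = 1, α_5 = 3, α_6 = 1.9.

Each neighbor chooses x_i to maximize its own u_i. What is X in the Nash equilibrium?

14.3

Neighbor i's FOC: ∂u_i/∂x_i = α_i − x_i = 0, so x_i* = α_i.
NE contributions = (3, 2, 3.4, 1, 3, 1.9); X = 14.3.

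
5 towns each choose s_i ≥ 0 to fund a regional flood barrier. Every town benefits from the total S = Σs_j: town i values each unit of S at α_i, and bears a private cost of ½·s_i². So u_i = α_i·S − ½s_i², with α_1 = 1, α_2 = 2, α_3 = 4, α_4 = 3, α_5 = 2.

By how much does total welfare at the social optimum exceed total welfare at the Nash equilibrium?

Town i's FOC: ∂u_i/∂s_i = α_i − s_i = 0, so s_i* = α_i.
NE contributions = (1, 2, 4, 3, 2); S = 12.
W^NE = (Σα)·S − ½Σα_i² = 12² − ½·34 = 127.
Planner sets s_i = Σα_j = 12 for every i, so S^SO = 5·12 = 60.
W^SO = (Σα)·S^SO − ½·5·(Σα)² = (5/2)·12² = 360.
Deadweight loss = W^SO − W^NE = 233.

233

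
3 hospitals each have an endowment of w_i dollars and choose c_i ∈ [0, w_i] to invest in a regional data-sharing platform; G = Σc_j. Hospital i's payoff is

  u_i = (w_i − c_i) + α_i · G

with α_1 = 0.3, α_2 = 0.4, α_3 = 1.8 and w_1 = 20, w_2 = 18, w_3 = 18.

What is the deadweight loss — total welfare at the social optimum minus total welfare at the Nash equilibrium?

57

∂u_i/∂c_i = α_i − 1, so hospital i contributes w_i if α_i > 1, else 0.
α_i > 1 for i ∈ {3}; NE contributions (0, 0, 18), G = 18.
W^NE = Σw_i − G^NE + (Σα_i)·G^NE = 56 + 1.5·18 = 83.
Planner: ∂(Σu_j)/∂c_i = Σα_j − 1 = 1.5 > 0, so everyone contributes w_i; G^SO = 56, W^SO = 56 + 1.5·56 = 140.
Deadweight loss = 57.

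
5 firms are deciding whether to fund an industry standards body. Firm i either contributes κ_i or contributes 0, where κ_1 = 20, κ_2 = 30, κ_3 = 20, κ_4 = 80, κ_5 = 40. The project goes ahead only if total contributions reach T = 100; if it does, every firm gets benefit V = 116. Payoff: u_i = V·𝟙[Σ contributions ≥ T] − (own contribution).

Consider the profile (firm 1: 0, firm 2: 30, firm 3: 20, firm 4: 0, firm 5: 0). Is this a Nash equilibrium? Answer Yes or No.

No

Total = 50 < 100: not provided.
Firm 1 (pledges 0, payoff 0): pledging 20 → total 70, payoff -20. No gain.
Firm 2 (pledges 30, payoff -30): dropping to 0 → total 20, payoff 0. Profitable deviation.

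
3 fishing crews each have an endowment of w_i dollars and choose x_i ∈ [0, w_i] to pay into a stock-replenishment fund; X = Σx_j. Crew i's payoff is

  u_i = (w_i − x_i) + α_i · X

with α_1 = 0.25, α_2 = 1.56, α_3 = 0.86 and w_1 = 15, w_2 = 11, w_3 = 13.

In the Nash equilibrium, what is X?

∂u_i/∂x_i = α_i − 1, so crew i contributes w_i if α_i > 1, else 0.
α_i > 1 for i ∈ {2}; NE contributions (0, 11, 0), X = 11.

11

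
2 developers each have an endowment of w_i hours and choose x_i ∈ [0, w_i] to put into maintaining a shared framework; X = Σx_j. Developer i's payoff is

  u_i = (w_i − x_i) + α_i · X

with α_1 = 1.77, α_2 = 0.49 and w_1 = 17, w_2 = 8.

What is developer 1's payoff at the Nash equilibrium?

∂u_i/∂x_i = α_i − 1, so developer i contributes w_i if α_i > 1, else 0.
α_i > 1 for i ∈ {1}; NE contributions (17, 0), X = 17.
u_1 = (17 − 17) + 1.77·17 = 30.09.

30.09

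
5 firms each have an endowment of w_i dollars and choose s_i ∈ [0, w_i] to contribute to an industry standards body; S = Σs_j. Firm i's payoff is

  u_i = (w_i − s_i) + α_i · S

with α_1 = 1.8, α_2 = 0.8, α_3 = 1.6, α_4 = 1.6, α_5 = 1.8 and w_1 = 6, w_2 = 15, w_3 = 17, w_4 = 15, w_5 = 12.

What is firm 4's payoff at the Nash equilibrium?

∂u_i/∂s_i = α_i − 1, so firm i contributes w_i if α_i > 1, else 0.
α_i > 1 for i ∈ {1, 3, 4, 5}; NE contributions (6, 0, 17, 15, 12), S = 50.
u_4 = (15 − 15) + 1.6·50 = 80.

80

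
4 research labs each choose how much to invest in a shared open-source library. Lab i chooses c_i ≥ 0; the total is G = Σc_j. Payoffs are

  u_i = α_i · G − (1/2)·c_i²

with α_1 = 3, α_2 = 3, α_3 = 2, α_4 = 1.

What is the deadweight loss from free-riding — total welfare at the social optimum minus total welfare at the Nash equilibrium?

92.5

Lab i's FOC: ∂u_i/∂c_i = α_i − c_i = 0, so c_i* = α_i.
NE contributions = (3, 3, 2, 1); G = 9.
W^NE = (Σα)·G − ½Σα_i² = 9² − ½·23 = 69.5.
Planner sets c_i = Σα_j = 9 for every i, so G^SO = 4·9 = 36.
W^SO = (Σα)·G^SO − ½·4·(Σα)² = (4/2)·9² = 162.
Deadweight loss = W^SO − W^NE = 92.5.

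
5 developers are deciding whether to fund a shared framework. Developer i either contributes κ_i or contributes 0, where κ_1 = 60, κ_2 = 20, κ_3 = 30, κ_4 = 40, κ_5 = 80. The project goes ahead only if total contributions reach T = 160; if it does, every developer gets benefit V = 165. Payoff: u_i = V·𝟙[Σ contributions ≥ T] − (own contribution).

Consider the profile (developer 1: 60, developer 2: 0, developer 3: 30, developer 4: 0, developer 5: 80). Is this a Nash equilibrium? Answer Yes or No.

Yes

Total = 170 ≥ 160: provided.
Developer 1 (pledges 60, payoff 105): dropping to 0 → total 110, payoff 0. No gain.
Developer 2 (pledges 0, payoff 165): pledging 20 → total 190, payoff 145. No gain.
Developer 3 (pledges 30, payoff 135): dropping to 0 → total 140, payoff 0. No gain.
Developer 4 (pledges 0, payoff 165): pledging 40 → total 210, payoff 125. No gain.
Developer 5 (pledges 80, payoff 85): dropping to 0 → total 90, payoff 0. No gain.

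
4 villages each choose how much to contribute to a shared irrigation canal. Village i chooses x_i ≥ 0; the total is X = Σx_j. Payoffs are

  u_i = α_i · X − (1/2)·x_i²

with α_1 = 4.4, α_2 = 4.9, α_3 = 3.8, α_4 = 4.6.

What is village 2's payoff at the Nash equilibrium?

74.725

Village i's FOC: ∂u_i/∂x_i = α_i − x_i = 0, so x_i* = α_i.
NE contributions = (4.4, 4.9, 3.8, 4.6); X = 17.7.
u_2 = α_2·X − ½·(x_2)² = 4.9·17.7 − ½·4.9² = 74.725.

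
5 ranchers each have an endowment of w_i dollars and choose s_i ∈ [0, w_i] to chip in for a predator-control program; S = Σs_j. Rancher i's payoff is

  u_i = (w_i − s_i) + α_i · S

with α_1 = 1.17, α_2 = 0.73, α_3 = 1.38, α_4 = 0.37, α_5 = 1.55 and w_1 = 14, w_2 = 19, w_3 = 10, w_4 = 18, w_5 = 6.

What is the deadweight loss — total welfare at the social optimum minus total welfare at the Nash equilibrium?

155.4

∂u_i/∂s_i = α_i − 1, so rancher i contributes w_i if α_i > 1, else 0.
α_i > 1 for i ∈ {1, 3, 5}; NE contributions (14, 0, 10, 0, 6), S = 30.
W^NE = Σw_i − S^NE + (Σα_i)·S^NE = 67 + 4.2·30 = 193.
Planner: ∂(Σu_j)/∂s_i = Σα_j − 1 = 4.2 > 0, so everyone contributes w_i; S^SO = 67, W^SO = 67 + 4.2·67 = 348.4.
Deadweight loss = 155.4.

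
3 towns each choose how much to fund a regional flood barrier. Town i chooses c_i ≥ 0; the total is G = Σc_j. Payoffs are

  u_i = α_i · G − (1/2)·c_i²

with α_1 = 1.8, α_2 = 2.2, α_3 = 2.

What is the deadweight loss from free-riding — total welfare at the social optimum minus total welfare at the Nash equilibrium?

24.04

Town i's FOC: ∂u_i/∂c_i = α_i − c_i = 0, so c_i* = α_i.
NE contributions = (1.8, 2.2, 2); G = 6.
W^NE = (Σα)·G − ½Σα_i² = 6² − ½·12.08 = 29.96.
Planner sets c_i = Σα_j = 6 for every i, so G^SO = 3·6 = 18.
W^SO = (Σα)·G^SO − ½·3·(Σα)² = (3/2)·6² = 54.
Deadweight loss = W^SO − W^NE = 24.04.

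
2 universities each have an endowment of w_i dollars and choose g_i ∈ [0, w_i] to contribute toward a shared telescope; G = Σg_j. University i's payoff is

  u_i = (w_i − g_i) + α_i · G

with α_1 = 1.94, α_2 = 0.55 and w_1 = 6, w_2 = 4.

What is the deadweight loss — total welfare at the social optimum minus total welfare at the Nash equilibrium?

∂u_i/∂g_i = α_i − 1, so university i contributes w_i if α_i > 1, else 0.
α_i > 1 for i ∈ {1}; NE contributions (6, 0), G = 6.
W^NE = Σw_i − G^NE + (Σα_i)·G^NE = 10 + 1.49·6 = 18.94.
Planner: ∂(Σu_j)/∂g_i = Σα_j − 1 = 1.49 > 0, so everyone contributes w_i; G^SO = 10, W^SO = 10 + 1.49·10 = 24.9.
Deadweight loss = 5.96.

5.96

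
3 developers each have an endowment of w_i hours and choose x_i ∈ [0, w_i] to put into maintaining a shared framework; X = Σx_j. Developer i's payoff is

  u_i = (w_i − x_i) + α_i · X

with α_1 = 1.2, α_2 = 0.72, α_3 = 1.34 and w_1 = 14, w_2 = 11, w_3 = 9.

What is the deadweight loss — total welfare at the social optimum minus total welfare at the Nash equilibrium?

∂u_i/∂x_i = α_i − 1, so developer i contributes w_i if α_i > 1, else 0.
α_i > 1 for i ∈ {1, 3}; NE contributions (14, 0, 9), X = 23.
W^NE = Σw_i − X^NE + (Σα_i)·X^NE = 34 + 2.26·23 = 85.98.
Planner: ∂(Σu_j)/∂x_i = Σα_j − 1 = 2.26 > 0, so everyone contributes w_i; X^SO = 34, W^SO = 34 + 2.26·34 = 110.84.
Deadweight loss = 24.86.

24.86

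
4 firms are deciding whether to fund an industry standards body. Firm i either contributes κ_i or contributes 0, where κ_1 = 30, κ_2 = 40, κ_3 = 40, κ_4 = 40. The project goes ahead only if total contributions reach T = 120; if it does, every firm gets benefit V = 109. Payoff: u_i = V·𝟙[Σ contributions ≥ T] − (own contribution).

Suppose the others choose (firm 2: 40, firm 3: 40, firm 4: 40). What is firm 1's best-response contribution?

0

Others' total = 120 ≥ 120; contributing adds cost 30 for no extra benefit.
Best response: 0.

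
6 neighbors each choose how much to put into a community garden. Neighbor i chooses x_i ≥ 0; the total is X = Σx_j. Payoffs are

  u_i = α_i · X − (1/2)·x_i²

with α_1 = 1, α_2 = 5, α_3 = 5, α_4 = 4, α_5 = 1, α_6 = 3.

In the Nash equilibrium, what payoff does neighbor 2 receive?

Neighbor i's FOC: ∂u_i/∂x_i = α_i − x_i = 0, so x_i* = α_i.
NE contributions = (1, 5, 5, 4, 1, 3); X = 19.
u_2 = α_2·X − ½·(x_2)² = 5·19 − ½·5² = 82.5.

82.5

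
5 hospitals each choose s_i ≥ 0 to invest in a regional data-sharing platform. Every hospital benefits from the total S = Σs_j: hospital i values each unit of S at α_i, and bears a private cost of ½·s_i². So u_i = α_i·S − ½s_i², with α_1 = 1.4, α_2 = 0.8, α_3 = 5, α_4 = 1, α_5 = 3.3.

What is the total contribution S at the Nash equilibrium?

Hospital i's FOC: ∂u_i/∂s_i = α_i − s_i = 0, so s_i* = α_i.
NE contributions = (1.4, 0.8, 5, 1, 3.3); S = 11.5.

11.5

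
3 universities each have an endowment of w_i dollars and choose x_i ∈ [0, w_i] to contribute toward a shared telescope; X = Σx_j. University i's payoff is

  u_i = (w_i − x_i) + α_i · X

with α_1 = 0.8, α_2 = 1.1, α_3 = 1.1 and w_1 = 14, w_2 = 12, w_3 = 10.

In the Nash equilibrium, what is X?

∂u_i/∂x_i = α_i − 1, so university i contributes w_i if α_i > 1, else 0.
α_i > 1 for i ∈ {2, 3}; NE contributions (0, 12, 10), X = 22.

22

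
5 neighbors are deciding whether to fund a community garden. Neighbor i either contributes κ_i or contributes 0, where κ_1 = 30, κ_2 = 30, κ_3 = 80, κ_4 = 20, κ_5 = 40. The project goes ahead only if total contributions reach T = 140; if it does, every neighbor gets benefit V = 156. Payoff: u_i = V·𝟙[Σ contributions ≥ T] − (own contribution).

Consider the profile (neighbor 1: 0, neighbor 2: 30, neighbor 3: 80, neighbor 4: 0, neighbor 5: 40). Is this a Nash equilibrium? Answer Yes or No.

Yes

Total = 150 ≥ 140: provided.
Neighbor 1 (pledges 0, payoff 156): pledging 30 → total 180, payoff 126. No gain.
Neighbor 2 (pledges 30, payoff 126): dropping to 0 → total 120, payoff 0. No gain.
Neighbor 3 (pledges 80, payoff 76): dropping to 0 → total 70, payoff 0. No gain.
Neighbor 4 (pledges 0, payoff 156): pledging 20 → total 170, payoff 136. No gain.
Neighbor 5 (pledges 40, payoff 116): dropping to 0 → total 110, payoff 0. No gain.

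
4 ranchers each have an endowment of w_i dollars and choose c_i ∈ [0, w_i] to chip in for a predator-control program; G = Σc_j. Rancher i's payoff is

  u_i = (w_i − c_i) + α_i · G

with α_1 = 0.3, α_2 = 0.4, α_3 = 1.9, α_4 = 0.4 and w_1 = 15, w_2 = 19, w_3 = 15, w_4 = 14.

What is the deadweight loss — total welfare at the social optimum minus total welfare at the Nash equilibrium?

∂u_i/∂c_i = α_i − 1, so rancher i contributes w_i if α_i > 1, else 0.
α_i > 1 for i ∈ {3}; NE contributions (0, 0, 15, 0), G = 15.
W^NE = Σw_i − G^NE + (Σα_i)·G^NE = 63 + 2·15 = 93.
Planner: ∂(Σu_j)/∂c_i = Σα_j − 1 = 2 > 0, so everyone contributes w_i; G^SO = 63, W^SO = 63 + 2·63 = 189.
Deadweight loss = 96.

96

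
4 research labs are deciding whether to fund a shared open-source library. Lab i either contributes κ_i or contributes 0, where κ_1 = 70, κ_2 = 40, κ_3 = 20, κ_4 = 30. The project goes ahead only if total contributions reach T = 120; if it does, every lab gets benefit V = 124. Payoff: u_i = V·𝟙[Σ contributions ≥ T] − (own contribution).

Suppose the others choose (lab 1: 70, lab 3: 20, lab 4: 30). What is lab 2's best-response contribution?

Others' total = 120 ≥ 120; contributing adds cost 40 for no extra benefit.
Best response: 0.

0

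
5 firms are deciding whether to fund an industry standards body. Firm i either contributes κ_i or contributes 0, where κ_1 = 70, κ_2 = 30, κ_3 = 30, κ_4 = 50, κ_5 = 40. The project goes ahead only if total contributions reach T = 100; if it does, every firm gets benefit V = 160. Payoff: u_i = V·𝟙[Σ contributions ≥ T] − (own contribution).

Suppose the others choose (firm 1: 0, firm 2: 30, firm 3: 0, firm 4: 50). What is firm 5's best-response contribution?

40

Others' total = 80. Contributing 40 brings total to 120 ≥ 100: gain V − κ_5 = 120.
Best response: 40.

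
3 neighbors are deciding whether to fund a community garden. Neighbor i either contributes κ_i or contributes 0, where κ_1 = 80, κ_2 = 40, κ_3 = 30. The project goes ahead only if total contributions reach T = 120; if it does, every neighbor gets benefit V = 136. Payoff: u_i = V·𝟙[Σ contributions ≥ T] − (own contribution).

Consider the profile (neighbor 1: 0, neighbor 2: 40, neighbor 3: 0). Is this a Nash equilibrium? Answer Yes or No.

No

Total = 40 < 120: not provided.
Neighbor 1 (pledges 0, payoff 0): pledging 80 → total 120, payoff 56. Profitable deviation.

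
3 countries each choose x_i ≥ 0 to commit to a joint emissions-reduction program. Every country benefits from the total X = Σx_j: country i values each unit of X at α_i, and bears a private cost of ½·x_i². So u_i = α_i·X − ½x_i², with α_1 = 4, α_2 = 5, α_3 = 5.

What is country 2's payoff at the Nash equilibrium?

Country i's FOC: ∂u_i/∂x_i = α_i − x_i = 0, so x_i* = α_i.
NE contributions = (4, 5, 5); X = 14.
u_2 = α_2·X − ½·(x_2)² = 5·14 − ½·5² = 57.5.

57.5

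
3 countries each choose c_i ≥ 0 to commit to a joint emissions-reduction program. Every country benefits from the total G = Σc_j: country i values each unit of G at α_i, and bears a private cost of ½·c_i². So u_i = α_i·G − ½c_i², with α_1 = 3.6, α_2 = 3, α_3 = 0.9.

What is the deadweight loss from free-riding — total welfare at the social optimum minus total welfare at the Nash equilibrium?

39.51

Country i's FOC: ∂u_i/∂c_i = α_i − c_i = 0, so c_i* = α_i.
NE contributions = (3.6, 3, 0.9); G = 7.5.
W^NE = (Σα)·G − ½Σα_i² = 7.5² − ½·22.77 = 44.865.
Planner sets c_i = Σα_j = 7.5 for every i, so G^SO = 3·7.5 = 22.5.
W^SO = (Σα)·G^SO − ½·3·(Σα)² = (3/2)·7.5² = 84.375.
Deadweight loss = W^SO − W^NE = 39.51.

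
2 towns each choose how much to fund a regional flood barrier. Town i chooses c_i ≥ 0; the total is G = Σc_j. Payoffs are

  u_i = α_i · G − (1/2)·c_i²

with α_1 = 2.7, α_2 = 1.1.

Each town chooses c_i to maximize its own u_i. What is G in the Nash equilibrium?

3.8

Town i's FOC: ∂u_i/∂c_i = α_i − c_i = 0, so c_i* = α_i.
NE contributions = (2.7, 1.1); G = 3.8.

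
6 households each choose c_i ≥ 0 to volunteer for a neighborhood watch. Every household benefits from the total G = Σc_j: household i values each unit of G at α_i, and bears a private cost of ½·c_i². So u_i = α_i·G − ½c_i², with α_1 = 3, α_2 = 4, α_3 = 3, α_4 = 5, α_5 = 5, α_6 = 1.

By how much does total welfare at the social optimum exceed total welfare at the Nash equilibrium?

924.5

Household i's FOC: ∂u_i/∂c_i = α_i − c_i = 0, so c_i* = α_i.
NE contributions = (3, 4, 3, 5, 5, 1); G = 21.
W^NE = (Σα)·G − ½Σα_i² = 21² − ½·85 = 398.5.
Planner sets c_i = Σα_j = 21 for every i, so G^SO = 6·21 = 126.
W^SO = (Σα)·G^SO − ½·6·(Σα)² = (6/2)·21² = 1323.
Deadweight loss = W^SO − W^NE = 924.5.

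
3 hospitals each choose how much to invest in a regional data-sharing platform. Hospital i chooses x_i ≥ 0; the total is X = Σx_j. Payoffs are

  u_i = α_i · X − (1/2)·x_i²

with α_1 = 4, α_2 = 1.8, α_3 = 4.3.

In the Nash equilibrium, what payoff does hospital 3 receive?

Hospital i's FOC: ∂u_i/∂x_i = α_i − x_i = 0, so x_i* = α_i.
NE contributions = (4, 1.8, 4.3); X = 10.1.
u_3 = α_3·X − ½·(x_3)² = 4.3·10.1 − ½·4.3² = 34.185.

34.185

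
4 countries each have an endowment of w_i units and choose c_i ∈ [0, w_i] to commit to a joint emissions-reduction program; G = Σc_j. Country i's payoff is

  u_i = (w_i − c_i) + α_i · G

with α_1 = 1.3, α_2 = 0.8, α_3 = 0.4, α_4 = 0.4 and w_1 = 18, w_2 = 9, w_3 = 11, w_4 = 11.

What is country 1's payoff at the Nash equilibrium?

23.4

∂u_i/∂c_i = α_i − 1, so country i contributes w_i if α_i > 1, else 0.
α_i > 1 for i ∈ {1}; NE contributions (18, 0, 0, 0), G = 18.
u_1 = (18 − 18) + 1.3·18 = 23.4.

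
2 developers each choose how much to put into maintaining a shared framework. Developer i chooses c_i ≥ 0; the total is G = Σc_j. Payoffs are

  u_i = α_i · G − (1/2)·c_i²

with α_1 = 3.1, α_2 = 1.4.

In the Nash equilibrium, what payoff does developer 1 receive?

9.145

Developer i's FOC: ∂u_i/∂c_i = α_i − c_i = 0, so c_i* = α_i.
NE contributions = (3.1, 1.4); G = 4.5.
u_1 = α_1·G − ½·(c_1)² = 3.1·4.5 − ½·3.1² = 9.145.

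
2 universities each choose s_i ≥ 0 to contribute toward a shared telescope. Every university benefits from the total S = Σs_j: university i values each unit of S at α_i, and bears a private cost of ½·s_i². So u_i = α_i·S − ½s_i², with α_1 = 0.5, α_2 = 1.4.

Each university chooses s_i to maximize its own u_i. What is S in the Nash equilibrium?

University i's FOC: ∂u_i/∂s_i = α_i − s_i = 0, so s_i* = α_i.
NE contributions = (0.5, 1.4); S = 1.9.

1.9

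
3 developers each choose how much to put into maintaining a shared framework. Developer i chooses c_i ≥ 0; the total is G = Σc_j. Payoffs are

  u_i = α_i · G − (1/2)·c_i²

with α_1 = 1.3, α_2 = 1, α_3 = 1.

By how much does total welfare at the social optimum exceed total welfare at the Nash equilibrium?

7.29

Developer i's FOC: ∂u_i/∂c_i = α_i − c_i = 0, so c_i* = α_i.
NE contributions = (1.3, 1, 1); G = 3.3.
W^NE = (Σα)·G − ½Σα_i² = 3.3² − ½·3.69 = 9.045.
Planner sets c_i = Σα_j = 3.3 for every i, so G^SO = 3·3.3 = 9.9.
W^SO = (Σα)·G^SO − ½·3·(Σα)² = (3/2)·3.3² = 16.335.
Deadweight loss = W^SO − W^NE = 7.29.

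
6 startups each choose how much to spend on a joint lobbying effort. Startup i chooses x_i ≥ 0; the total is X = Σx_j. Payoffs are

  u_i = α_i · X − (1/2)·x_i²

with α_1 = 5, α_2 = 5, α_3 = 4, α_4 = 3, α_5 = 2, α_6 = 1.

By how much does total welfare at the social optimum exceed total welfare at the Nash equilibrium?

Startup i's FOC: ∂u_i/∂x_i = α_i − x_i = 0, so x_i* = α_i.
NE contributions = (5, 5, 4, 3, 2, 1); X = 20.
W^NE = (Σα)·X − ½Σα_i² = 20² − ½·80 = 360.
Planner sets x_i = Σα_j = 20 for every i, so X^SO = 6·20 = 120.
W^SO = (Σα)·X^SO − ½·6·(Σα)² = (6/2)·20² = 1200.
Deadweight loss = W^SO − W^NE = 840.

840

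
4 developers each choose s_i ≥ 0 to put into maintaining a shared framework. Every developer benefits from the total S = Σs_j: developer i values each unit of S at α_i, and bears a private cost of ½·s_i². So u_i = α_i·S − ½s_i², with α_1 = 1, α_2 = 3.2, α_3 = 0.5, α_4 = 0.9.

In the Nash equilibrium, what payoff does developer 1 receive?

Developer i's FOC: ∂u_i/∂s_i = α_i − s_i = 0, so s_i* = α_i.
NE contributions = (1, 3.2, 0.5, 0.9); S = 5.6.
u_1 = α_1·S − ½·(s_1)² = 1·5.6 − ½·1² = 5.1.

5.1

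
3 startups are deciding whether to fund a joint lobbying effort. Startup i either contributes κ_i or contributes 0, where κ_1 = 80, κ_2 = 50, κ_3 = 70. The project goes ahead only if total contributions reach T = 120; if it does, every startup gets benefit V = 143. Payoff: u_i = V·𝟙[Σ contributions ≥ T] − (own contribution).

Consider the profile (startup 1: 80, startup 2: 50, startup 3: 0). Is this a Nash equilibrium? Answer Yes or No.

Total = 130 ≥ 120: provided.
Startup 1 (pledges 80, payoff 63): dropping to 0 → total 50, payoff 0. No gain.
Startup 2 (pledges 50, payoff 93): dropping to 0 → total 80, payoff 0. No gain.
Startup 3 (pledges 0, payoff 143): pledging 70 → total 200, payoff 73. No gain.

Yes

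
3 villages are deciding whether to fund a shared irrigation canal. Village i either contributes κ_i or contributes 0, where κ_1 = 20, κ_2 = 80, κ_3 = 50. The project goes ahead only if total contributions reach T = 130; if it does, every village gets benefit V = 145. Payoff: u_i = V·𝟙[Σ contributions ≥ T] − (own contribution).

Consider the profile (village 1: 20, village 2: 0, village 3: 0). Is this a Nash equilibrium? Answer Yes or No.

No

Total = 20 < 130: not provided.
Village 1 (pledges 20, payoff -20): dropping to 0 → total 0, payoff 0. Profitable deviation.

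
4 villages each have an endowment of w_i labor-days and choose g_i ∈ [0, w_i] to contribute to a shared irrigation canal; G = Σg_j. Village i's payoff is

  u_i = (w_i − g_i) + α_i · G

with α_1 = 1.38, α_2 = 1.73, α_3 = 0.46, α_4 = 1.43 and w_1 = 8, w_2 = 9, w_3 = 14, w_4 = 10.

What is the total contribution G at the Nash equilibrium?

27

∂u_i/∂g_i = α_i − 1, so village i contributes w_i if α_i > 1, else 0.
α_i > 1 for i ∈ {1, 2, 4}; NE contributions (8, 9, 0, 10), G = 27.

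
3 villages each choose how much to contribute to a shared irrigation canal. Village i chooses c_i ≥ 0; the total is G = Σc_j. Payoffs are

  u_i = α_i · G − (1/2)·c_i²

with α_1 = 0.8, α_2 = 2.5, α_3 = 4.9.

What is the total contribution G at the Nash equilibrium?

Village i's FOC: ∂u_i/∂c_i = α_i − c_i = 0, so c_i* = α_i.
NE contributions = (0.8, 2.5, 4.9); G = 8.2.

8.2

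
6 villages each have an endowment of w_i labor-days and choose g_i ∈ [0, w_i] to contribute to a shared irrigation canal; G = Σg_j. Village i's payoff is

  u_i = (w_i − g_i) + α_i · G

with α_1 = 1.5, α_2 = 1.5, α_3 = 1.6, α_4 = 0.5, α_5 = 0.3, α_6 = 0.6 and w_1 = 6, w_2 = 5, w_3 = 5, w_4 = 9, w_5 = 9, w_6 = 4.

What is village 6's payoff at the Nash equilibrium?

13.6

∂u_i/∂g_i = α_i − 1, so village i contributes w_i if α_i > 1, else 0.
α_i > 1 for i ∈ {1, 2, 3}; NE contributions (6, 5, 5, 0, 0, 0), G = 16.
u_6 = (4 − 0) + 0.6·16 = 13.6.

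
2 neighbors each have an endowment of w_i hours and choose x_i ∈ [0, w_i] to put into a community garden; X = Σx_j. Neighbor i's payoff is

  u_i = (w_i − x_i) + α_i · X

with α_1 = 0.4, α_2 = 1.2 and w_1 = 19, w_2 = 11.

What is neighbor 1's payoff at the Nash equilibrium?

∂u_i/∂x_i = α_i − 1, so neighbor i contributes w_i if α_i > 1, else 0.
α_i > 1 for i ∈ {2}; NE contributions (0, 11), X = 11.
u_1 = (19 − 0) + 0.4·11 = 23.4.

23.4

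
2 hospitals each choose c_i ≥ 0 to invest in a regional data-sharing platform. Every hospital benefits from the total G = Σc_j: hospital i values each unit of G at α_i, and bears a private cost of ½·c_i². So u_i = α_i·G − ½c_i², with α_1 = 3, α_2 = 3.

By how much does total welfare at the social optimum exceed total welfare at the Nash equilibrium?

Hospital i's FOC: ∂u_i/∂c_i = α_i − c_i = 0, so c_i* = α_i.
NE contributions = (3, 3); G = 6.
W^NE = (Σα)·G − ½Σα_i² = 6² − ½·18 = 27.
Planner sets c_i = Σα_j = 6 for every i, so G^SO = 2·6 = 12.
W^SO = (Σα)·G^SO − ½·2·(Σα)² = (2/2)·6² = 36.
Deadweight loss = W^SO − W^NE = 9.

9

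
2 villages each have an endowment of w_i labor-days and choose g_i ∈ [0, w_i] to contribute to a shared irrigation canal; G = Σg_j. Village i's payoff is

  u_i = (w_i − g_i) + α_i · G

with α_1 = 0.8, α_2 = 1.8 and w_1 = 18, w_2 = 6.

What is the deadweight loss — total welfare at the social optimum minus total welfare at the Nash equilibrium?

28.8

∂u_i/∂g_i = α_i − 1, so village i contributes w_i if α_i > 1, else 0.
α_i > 1 for i ∈ {2}; NE contributions (0, 6), G = 6.
W^NE = Σw_i − G^NE + (Σα_i)·G^NE = 24 + 1.6·6 = 33.6.
Planner: ∂(Σu_j)/∂g_i = Σα_j − 1 = 1.6 > 0, so everyone contributes w_i; G^SO = 24, W^SO = 24 + 1.6·24 = 62.4.
Deadweight loss = 28.8.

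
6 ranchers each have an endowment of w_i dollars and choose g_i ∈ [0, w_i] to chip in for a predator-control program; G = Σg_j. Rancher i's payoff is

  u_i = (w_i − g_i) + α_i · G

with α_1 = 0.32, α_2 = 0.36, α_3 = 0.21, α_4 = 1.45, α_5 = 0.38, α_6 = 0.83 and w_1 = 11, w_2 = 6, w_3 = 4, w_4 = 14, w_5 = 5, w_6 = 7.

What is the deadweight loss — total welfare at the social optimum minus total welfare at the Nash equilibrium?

84.15

∂u_i/∂g_i = α_i − 1, so rancher i contributes w_i if α_i > 1, else 0.
α_i > 1 for i ∈ {4}; NE contributions (0, 0, 0, 14, 0, 0), G = 14.
W^NE = Σw_i − G^NE + (Σα_i)·G^NE = 47 + 2.55·14 = 82.7.
Planner: ∂(Σu_j)/∂g_i = Σα_j − 1 = 2.55 > 0, so everyone contributes w_i; G^SO = 47, W^SO = 47 + 2.55·47 = 166.85.
Deadweight loss = 84.15.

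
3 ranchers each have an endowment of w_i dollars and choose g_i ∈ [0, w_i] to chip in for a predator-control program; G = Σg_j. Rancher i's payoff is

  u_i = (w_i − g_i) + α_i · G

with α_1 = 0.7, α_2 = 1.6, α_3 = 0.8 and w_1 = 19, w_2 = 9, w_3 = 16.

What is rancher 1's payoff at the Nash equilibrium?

25.3

∂u_i/∂g_i = α_i − 1, so rancher i contributes w_i if α_i > 1, else 0.
α_i > 1 for i ∈ {2}; NE contributions (0, 9, 0), G = 9.
u_1 = (19 − 0) + 0.7·9 = 25.3.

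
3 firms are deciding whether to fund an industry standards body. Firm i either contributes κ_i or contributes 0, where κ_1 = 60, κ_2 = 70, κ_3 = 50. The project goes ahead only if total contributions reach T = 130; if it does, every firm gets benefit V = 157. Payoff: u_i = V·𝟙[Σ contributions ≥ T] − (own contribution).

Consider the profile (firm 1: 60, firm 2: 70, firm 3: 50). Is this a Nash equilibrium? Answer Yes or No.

Total = 180 ≥ 130: provided.
Firm 1 (pledges 60, payoff 97): dropping to 0 → total 120, payoff 0. No gain.
Firm 2 (pledges 70, payoff 87): dropping to 0 → total 110, payoff 0. No gain.
Firm 3 (pledges 50, payoff 107): dropping to 0 → total 130, payoff 157. Profitable deviation.

No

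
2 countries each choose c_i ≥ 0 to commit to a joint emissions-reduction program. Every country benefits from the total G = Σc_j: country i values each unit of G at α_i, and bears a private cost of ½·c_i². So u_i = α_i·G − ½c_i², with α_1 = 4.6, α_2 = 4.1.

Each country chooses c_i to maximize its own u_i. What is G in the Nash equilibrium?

Country i's FOC: ∂u_i/∂c_i = α_i − c_i = 0, so c_i* = α_i.
NE contributions = (4.6, 4.1); G = 8.7.

8.7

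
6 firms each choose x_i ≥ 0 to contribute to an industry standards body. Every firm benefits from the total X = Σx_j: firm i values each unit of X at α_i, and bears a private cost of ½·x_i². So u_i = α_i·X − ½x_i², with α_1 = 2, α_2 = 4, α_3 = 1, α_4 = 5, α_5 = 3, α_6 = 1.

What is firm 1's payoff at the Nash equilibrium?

Firm i's FOC: ∂u_i/∂x_i = α_i − x_i = 0, so x_i* = α_i.
NE contributions = (2, 4, 1, 5, 3, 1); X = 16.
u_1 = α_1·X − ½·(x_1)² = 2·16 − ½·2² = 30.

30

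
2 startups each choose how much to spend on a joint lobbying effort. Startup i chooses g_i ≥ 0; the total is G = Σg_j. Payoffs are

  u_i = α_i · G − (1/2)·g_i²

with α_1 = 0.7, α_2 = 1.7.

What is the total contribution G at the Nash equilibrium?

2.4

Startup i's FOC: ∂u_i/∂g_i = α_i − g_i = 0, so g_i* = α_i.
NE contributions = (0.7, 1.7); G = 2.4.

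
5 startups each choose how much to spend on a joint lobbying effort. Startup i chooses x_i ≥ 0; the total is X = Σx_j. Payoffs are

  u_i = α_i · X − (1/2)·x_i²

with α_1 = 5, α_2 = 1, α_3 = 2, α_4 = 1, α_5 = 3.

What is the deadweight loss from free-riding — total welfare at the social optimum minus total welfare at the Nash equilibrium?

236

Startup i's FOC: ∂u_i/∂x_i = α_i − x_i = 0, so x_i* = α_i.
NE contributions = (5, 1, 2, 1, 3); X = 12.
W^NE = (Σα)·X − ½Σα_i² = 12² − ½·40 = 124.
Planner sets x_i = Σα_j = 12 for every i, so X^SO = 5·12 = 60.
W^SO = (Σα)·X^SO − ½·5·(Σα)² = (5/2)·12² = 360.
Deadweight loss = W^SO − W^NE = 236.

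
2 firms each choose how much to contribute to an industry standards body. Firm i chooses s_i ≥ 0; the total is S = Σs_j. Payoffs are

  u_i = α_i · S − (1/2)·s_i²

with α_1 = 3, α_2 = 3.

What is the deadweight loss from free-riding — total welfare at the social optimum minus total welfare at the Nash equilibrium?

9

Firm i's FOC: ∂u_i/∂s_i = α_i − s_i = 0, so s_i* = α_i.
NE contributions = (3, 3); S = 6.
W^NE = (Σα)·S − ½Σα_i² = 6² − ½·18 = 27.
Planner sets s_i = Σα_j = 6 for every i, so S^SO = 2·6 = 12.
W^SO = (Σα)·S^SO − ½·2·(Σα)² = (2/2)·6² = 36.
Deadweight loss = W^SO − W^NE = 9.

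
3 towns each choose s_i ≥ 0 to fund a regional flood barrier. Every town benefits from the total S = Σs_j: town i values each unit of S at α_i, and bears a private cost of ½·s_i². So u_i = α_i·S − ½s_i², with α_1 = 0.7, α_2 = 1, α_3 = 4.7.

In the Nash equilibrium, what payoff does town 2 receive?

Town i's FOC: ∂u_i/∂s_i = α_i − s_i = 0, so s_i* = α_i.
NE contributions = (0.7, 1, 4.7); S = 6.4.
u_2 = α_2·S − ½·(s_2)² = 1·6.4 − ½·1² = 5.9.

5.9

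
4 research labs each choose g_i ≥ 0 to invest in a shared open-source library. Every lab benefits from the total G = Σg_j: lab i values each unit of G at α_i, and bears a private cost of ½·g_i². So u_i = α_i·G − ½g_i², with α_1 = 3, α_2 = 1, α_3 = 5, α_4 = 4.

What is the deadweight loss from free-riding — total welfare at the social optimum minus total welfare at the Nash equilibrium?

194.5

Lab i's FOC: ∂u_i/∂g_i = α_i − g_i = 0, so g_i* = α_i.
NE contributions = (3, 1, 5, 4); G = 13.
W^NE = (Σα)·G − ½Σα_i² = 13² − ½·51 = 143.5.
Planner sets g_i = Σα_j = 13 for every i, so G^SO = 4·13 = 52.
W^SO = (Σα)·G^SO − ½·4·(Σα)² = (4/2)·13² = 338.
Deadweight loss = W^SO − W^NE = 194.5.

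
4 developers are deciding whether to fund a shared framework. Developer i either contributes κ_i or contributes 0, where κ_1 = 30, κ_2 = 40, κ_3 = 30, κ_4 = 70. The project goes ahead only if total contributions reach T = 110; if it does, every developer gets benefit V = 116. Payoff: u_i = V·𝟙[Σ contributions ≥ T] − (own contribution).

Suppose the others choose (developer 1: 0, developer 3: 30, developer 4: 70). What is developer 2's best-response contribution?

40

Others' total = 100. Contributing 40 brings total to 140 ≥ 110: gain V − κ_2 = 76.
Best response: 40.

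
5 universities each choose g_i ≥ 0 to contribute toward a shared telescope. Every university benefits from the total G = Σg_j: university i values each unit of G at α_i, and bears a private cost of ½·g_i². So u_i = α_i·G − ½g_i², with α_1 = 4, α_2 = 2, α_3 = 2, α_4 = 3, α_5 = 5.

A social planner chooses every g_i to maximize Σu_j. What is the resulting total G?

Planner FOC: ∂(Σu_j)/∂g_i = (Σα_j) − g_i = 0, so g_i^SO = Σα_j = 16 for every i; G^SO = 80.

80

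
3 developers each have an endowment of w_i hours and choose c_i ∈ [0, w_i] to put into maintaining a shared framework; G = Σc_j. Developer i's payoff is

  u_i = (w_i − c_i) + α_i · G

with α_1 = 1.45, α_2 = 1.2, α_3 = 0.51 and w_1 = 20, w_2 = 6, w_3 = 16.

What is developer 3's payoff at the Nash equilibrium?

29.26

∂u_i/∂c_i = α_i − 1, so developer i contributes w_i if α_i > 1, else 0.
α_i > 1 for i ∈ {1, 2}; NE contributions (20, 6, 0), G = 26.
u_3 = (16 − 0) + 0.51·26 = 29.26.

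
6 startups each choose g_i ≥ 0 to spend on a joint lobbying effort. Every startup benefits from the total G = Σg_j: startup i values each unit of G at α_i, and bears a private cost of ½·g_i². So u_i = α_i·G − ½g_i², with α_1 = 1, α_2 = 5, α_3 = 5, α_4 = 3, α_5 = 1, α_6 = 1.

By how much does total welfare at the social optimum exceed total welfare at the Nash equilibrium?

Startup i's FOC: ∂u_i/∂g_i = α_i − g_i = 0, so g_i* = α_i.
NE contributions = (1, 5, 5, 3, 1, 1); G = 16.
W^NE = (Σα)·G − ½Σα_i² = 16² − ½·62 = 225.
Planner sets g_i = Σα_j = 16 for every i, so G^SO = 6·16 = 96.
W^SO = (Σα)·G^SO − ½·6·(Σα)² = (6/2)·16² = 768.
Deadweight loss = W^SO − W^NE = 543.

543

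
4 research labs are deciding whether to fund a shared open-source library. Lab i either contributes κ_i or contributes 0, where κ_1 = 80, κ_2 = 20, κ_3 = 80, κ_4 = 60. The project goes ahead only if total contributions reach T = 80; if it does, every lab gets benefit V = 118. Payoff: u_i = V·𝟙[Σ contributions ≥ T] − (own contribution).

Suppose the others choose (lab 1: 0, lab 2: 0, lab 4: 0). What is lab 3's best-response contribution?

Others' total = 0. Contributing 80 brings total to 80 ≥ 80: gain V − κ_3 = 38.
Best response: 80.

80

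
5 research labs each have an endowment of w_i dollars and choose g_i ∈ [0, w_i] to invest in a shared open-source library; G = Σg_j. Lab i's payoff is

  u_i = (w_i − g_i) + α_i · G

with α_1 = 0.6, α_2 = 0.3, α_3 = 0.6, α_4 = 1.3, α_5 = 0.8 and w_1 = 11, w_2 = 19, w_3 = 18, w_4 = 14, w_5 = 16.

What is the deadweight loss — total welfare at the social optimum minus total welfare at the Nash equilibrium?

166.4

∂u_i/∂g_i = α_i − 1, so lab i contributes w_i if α_i > 1, else 0.
α_i > 1 for i ∈ {4}; NE contributions (0, 0, 0, 14, 0), G = 14.
W^NE = Σw_i − G^NE + (Σα_i)·G^NE = 78 + 2.6·14 = 114.4.
Planner: ∂(Σu_j)/∂g_i = Σα_j − 1 = 2.6 > 0, so everyone contributes w_i; G^SO = 78, W^SO = 78 + 2.6·78 = 280.8.
Deadweight loss = 166.4.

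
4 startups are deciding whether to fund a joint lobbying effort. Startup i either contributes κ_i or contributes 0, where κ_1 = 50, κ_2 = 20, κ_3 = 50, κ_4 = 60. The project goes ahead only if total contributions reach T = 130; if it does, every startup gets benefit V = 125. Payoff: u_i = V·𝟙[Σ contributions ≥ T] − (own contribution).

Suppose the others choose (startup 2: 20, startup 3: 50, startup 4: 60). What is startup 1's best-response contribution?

Others' total = 130 ≥ 130; contributing adds cost 50 for no extra benefit.
Best response: 0.

0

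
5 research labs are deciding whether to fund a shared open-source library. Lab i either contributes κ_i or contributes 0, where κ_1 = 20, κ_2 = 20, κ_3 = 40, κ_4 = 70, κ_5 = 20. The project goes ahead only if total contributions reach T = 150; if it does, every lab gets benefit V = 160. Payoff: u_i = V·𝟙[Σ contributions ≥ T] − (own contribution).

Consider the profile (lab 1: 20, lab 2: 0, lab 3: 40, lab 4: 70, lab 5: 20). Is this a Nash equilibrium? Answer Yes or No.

Total = 150 ≥ 150: provided.
Lab 1 (pledges 20, payoff 140): dropping to 0 → total 130, payoff 0. No gain.
Lab 2 (pledges 0, payoff 160): pledging 20 → total 170, payoff 140. No gain.
Lab 3 (pledges 40, payoff 120): dropping to 0 → total 110, payoff 0. No gain.
Lab 4 (pledges 70, payoff 90): dropping to 0 → total 80, payoff 0. No gain.
Lab 5 (pledges 20, payoff 140): dropping to 0 → total 130, payoff 0. No gain.

Yes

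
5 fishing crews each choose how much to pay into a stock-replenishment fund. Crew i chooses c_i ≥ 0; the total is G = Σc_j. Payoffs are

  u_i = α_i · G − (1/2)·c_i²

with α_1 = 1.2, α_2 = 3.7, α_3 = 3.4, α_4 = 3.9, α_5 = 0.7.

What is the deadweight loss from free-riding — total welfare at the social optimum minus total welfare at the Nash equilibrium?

270.81

Crew i's FOC: ∂u_i/∂c_i = α_i − c_i = 0, so c_i* = α_i.
NE contributions = (1.2, 3.7, 3.4, 3.9, 0.7); G = 12.9.
W^NE = (Σα)·G − ½Σα_i² = 12.9² − ½·42.39 = 145.215.
Planner sets c_i = Σα_j = 12.9 for every i, so G^SO = 5·12.9 = 64.5.
W^SO = (Σα)·G^SO − ½·5·(Σα)² = (5/2)·12.9² = 416.025.
Deadweight loss = W^SO − W^NE = 270.81.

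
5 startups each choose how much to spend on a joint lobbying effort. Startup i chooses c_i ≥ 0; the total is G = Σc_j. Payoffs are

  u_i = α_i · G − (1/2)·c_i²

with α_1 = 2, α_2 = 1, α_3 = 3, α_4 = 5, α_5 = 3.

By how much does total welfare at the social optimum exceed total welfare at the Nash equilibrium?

Startup i's FOC: ∂u_i/∂c_i = α_i − c_i = 0, so c_i* = α_i.
NE contributions = (2, 1, 3, 5, 3); G = 14.
W^NE = (Σα)·G − ½Σα_i² = 14² − ½·48 = 172.
Planner sets c_i = Σα_j = 14 for every i, so G^SO = 5·14 = 70.
W^SO = (Σα)·G^SO − ½·5·(Σα)² = (5/2)·14² = 490.
Deadweight loss = W^SO − W^NE = 318.

318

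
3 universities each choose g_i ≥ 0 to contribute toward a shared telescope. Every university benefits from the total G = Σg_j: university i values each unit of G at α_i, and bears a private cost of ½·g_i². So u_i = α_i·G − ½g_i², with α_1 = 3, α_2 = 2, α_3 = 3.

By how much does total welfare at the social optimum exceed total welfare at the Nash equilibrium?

43

University i's FOC: ∂u_i/∂g_i = α_i − g_i = 0, so g_i* = α_i.
NE contributions = (3, 2, 3); G = 8.
W^NE = (Σα)·G − ½Σα_i² = 8² − ½·22 = 53.
Planner sets g_i = Σα_j = 8 for every i, so G^SO = 3·8 = 24.
W^SO = (Σα)·G^SO − ½·3·(Σα)² = (3/2)·8² = 96.
Deadweight loss = W^SO − W^NE = 43.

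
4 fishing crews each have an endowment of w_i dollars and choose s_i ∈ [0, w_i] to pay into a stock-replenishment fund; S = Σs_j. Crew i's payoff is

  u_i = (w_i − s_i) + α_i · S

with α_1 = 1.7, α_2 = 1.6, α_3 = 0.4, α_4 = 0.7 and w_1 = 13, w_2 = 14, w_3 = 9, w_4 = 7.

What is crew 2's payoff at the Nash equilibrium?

43.2

∂u_i/∂s_i = α_i − 1, so crew i contributes w_i if α_i > 1, else 0.
α_i > 1 for i ∈ {1, 2}; NE contributions (13, 14, 0, 0), S = 27.
u_2 = (14 − 14) + 1.6·27 = 43.2.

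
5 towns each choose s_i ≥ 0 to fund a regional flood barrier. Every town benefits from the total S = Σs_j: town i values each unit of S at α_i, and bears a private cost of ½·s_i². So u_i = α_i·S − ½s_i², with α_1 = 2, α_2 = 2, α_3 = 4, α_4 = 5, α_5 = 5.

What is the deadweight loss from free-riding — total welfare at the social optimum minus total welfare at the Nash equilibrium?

Town i's FOC: ∂u_i/∂s_i = α_i − s_i = 0, so s_i* = α_i.
NE contributions = (2, 2, 4, 5, 5); S = 18.
W^NE = (Σα)·S − ½Σα_i² = 18² − ½·74 = 287.
Planner sets s_i = Σα_j = 18 for every i, so S^SO = 5·18 = 90.
W^SO = (Σα)·S^SO − ½·5·(Σα)² = (5/2)·18² = 810.
Deadweight loss = W^SO − W^NE = 523.

523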